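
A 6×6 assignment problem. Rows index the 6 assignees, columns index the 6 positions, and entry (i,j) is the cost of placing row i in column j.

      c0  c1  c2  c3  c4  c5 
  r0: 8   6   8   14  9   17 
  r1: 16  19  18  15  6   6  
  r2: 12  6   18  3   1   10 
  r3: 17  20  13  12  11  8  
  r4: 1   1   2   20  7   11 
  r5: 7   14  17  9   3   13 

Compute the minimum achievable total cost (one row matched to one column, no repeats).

one of 2 optimal assignments: row0→col1 (cost 6), row1→col4 (cost 6), row2→col3 (cost 3), row3→col5 (cost 8), row4→col2 (cost 2), row5→col0 (cost 7)
total = 6 + 6 + 3 + 8 + 2 + 7 = 32

Minimum assignment cost: 32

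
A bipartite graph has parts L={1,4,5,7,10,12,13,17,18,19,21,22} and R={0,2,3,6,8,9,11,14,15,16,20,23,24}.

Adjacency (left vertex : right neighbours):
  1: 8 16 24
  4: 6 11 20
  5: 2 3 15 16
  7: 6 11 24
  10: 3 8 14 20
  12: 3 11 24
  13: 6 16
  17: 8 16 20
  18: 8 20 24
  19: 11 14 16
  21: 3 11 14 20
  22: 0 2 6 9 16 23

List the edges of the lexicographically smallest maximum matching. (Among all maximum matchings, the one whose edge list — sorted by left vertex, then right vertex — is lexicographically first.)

|M| = 10 (so the lex-smallest maximum matching has 10 edges)
process left vertices in ascending order; for each, take the smallest-labelled available neighbour that still permits 10 edges overall, or leave it unmatched if none does
lex-smallest matching: {1-8, 4-6, 5-2, 7-11, 10-3, 12-24, 13-16, 17-20, 19-14, 22-0}

Lex-smallest maximum matching: {(1,8), (4,6), (5,2), (7,11), (10,3), (12,24), (13,16), (17,20), (19,14), (22,0)}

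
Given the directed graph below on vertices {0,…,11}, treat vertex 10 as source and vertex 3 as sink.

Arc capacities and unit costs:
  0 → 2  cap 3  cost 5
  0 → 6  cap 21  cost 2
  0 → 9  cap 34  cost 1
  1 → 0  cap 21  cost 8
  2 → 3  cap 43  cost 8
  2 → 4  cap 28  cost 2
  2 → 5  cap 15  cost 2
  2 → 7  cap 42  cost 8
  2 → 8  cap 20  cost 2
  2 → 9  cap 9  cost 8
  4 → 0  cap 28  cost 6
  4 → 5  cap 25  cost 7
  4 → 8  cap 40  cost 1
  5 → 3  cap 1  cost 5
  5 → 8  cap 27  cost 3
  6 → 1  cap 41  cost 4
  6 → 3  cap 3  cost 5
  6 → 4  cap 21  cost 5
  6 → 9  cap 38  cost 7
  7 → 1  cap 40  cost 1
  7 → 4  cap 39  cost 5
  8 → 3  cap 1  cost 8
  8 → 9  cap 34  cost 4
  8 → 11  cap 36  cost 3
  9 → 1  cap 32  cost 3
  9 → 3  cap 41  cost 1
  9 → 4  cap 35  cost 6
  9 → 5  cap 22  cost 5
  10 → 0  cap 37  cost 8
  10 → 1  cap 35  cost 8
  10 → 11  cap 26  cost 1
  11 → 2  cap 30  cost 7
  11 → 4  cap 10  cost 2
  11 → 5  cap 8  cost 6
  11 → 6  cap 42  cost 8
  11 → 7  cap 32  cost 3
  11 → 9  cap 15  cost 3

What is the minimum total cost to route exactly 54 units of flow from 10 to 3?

shortest-cost path #1: 10→11→9→3 push 15 @ unit cost 5 (adds 75)
shortest-cost path #2: 10→11→4→8→9→3 push 10 @ unit cost 9 (adds 90)
shortest-cost path #3: 10→0→9→3 push 16 @ unit cost 10 (adds 160)
shortest-cost path #4: 10→11→5→3 push 1 @ unit cost 12 (adds 12)
shortest-cost path #5: 10→0→9→8→3 push 1 @ unit cost 13 (adds 13)
shortest-cost path #6: 10→0→6→3 push 3 @ unit cost 15 (adds 45)
shortest-cost path #7: 10→0→9→8→4→11→2→3 push 8 @ unit cost 17 (adds 136)
total cost = 531

Minimum cost for 54 units: 531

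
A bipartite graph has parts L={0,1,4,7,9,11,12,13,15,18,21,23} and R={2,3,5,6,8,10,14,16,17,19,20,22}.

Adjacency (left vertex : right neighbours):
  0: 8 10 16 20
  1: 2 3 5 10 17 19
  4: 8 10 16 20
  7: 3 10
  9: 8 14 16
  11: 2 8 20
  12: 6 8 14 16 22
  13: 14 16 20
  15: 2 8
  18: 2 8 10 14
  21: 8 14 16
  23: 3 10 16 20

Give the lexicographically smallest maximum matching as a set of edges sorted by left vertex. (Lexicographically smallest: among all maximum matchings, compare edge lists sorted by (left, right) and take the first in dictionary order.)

Lex-smallest maximum matching: {(0,8), (1,5), (4,10), (7,3), (9,14), (11,2), (12,6), (13,16), (23,20)}

|M| = 9 (so the lex-smallest maximum matching has 9 edges)
process left vertices in ascending order; for each, take the smallest-labelled available neighbour that still permits 9 edges overall, or leave it unmatched if none does
lex-smallest matching: {0-8, 1-5, 4-10, 7-3, 9-14, 11-2, 12-6, 13-16, 23-20}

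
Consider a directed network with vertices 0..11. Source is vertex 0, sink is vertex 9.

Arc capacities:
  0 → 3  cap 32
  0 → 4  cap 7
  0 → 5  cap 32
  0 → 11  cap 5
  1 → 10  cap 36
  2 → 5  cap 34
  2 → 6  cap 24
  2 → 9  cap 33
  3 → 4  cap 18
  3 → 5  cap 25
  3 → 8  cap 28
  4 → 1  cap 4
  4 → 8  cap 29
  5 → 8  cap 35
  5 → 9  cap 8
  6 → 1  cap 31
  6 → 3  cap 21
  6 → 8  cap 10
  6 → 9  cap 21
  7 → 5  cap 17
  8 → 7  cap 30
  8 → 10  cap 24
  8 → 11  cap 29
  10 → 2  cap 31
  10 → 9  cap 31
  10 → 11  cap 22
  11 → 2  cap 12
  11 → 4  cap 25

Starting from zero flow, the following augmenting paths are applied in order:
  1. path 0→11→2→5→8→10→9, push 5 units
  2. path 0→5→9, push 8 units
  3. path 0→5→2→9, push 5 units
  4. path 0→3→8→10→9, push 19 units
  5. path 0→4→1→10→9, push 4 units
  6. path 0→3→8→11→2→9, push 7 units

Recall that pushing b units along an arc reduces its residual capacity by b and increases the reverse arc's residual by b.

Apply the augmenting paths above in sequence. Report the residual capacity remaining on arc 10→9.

Residual capacity of (10,9): 3

after path 1 (0→11→2→5→8→10→9, push 5): res(10,9)=26
after path 2 (0→5→9, push 8): res(10,9)=26
after path 3 (0→5→2→9, push 5): res(10,9)=26
after path 4 (0→3→8→10→9, push 19): res(10,9)=7
after path 5 (0→4→1→10→9, push 4): res(10,9)=3
after path 6 (0→3→8→11→2→9, push 7): res(10,9)=3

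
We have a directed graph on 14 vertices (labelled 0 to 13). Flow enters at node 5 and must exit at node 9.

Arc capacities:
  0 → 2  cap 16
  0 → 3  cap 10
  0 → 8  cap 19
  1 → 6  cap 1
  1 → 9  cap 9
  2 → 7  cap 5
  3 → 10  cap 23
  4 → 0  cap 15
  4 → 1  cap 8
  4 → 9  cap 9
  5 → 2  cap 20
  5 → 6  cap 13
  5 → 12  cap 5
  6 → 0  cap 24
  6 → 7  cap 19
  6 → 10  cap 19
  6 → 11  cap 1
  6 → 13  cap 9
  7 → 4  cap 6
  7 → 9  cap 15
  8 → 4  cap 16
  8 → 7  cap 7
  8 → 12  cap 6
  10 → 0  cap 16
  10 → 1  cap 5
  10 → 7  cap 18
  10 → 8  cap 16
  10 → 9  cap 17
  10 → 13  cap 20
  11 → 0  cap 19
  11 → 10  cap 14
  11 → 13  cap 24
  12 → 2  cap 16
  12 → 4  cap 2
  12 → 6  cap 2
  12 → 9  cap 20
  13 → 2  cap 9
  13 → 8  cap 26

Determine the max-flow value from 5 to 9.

augment #1: 5→12→9 bottleneck 5, total now 5
augment #2: 5→2→7→9 bottleneck 5, total now 10
augment #3: 5→6→7→9 bottleneck 10, total now 20
augment #4: 5→6→10→9 bottleneck 3, total now 23

Maximum flow value: 23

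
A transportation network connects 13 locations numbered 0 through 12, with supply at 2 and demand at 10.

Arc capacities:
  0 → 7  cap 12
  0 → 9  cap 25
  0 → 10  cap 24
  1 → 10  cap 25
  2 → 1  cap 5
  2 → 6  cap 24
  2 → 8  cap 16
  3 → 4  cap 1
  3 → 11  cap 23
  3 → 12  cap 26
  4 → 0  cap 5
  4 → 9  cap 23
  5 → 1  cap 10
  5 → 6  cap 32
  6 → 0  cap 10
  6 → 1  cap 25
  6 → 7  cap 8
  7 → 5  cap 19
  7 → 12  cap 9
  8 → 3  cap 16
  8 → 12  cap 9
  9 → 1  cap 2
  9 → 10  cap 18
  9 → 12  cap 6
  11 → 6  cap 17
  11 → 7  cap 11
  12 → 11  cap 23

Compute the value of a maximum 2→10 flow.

augment #1: 2→1→10 bottleneck 5, total now 5
augment #2: 2→6→0→10 bottleneck 10, total now 15
augment #3: 2→6→1→10 bottleneck 14, total now 29
augment #4: 2→8→3→4→0→10 bottleneck 1, total now 30
augment #5: 2→8→3→11→6→1→10 bottleneck 6, total now 36

Maximum flow value: 36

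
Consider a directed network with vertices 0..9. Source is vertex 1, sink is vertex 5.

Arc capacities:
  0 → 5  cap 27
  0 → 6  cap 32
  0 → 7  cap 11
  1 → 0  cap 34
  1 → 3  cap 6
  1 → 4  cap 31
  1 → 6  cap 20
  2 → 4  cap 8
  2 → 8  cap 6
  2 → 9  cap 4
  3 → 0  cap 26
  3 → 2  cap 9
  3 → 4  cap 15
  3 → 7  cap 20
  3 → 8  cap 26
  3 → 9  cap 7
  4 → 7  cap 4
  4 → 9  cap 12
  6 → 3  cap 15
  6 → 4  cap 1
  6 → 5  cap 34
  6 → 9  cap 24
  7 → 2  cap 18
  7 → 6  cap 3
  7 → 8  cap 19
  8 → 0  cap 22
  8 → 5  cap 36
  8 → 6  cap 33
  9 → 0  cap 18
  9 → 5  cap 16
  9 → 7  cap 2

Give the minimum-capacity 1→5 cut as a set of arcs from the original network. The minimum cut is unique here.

augment #1: 1→0→5 push 27
augment #2: 1→6→5 push 20
augment #3: 1→0→6→5 push 7
augment #4: 1→3→8→5 push 6
augment #5: 1→4→9→5 push 12
augment #6: 1→4→7→6→5 push 3
augment #7: 1→4→7→8→5 push 1
max flow = 76; residual-reachable set from 1 gives S-side
cut edges (S→T): {(1,0), (1,3), (1,6), (4,7), (4,9)} total cap 76

Min-cut arcs: {(1,0), (1,3), (1,6), (4,7), (4,9)} (total capacity 76)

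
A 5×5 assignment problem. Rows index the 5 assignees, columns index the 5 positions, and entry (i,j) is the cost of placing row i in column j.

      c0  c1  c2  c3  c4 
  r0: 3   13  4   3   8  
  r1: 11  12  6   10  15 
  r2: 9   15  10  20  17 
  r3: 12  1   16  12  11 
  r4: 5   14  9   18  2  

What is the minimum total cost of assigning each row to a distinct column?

optimal assignment: row0→col3 (cost 3), row1→col2 (cost 6), row2→col0 (cost 9), row3→col1 (cost 1), row4→col4 (cost 2)
total = 3 + 6 + 9 + 1 + 2 = 21

Minimum assignment cost: 21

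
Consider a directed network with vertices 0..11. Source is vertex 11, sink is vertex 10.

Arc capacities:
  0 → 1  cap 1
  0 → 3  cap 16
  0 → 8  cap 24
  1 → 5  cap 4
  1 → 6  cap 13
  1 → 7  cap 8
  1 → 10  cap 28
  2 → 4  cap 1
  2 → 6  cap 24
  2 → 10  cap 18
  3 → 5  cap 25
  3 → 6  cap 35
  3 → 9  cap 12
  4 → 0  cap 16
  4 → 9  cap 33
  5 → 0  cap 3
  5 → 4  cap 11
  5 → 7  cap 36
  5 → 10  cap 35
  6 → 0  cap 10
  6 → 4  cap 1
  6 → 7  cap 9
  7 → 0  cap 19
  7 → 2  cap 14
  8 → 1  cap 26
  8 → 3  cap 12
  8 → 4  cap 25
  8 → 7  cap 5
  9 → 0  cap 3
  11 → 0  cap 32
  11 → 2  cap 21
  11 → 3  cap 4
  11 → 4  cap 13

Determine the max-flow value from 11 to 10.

Maximum flow value: 63

augment #1: 11→2→10 bottleneck 18, total now 18
augment #2: 11→0→1→10 bottleneck 1, total now 19
augment #3: 11→3→5→10 bottleneck 4, total now 23
augment #4: 11→0→3→5→10 bottleneck 16, total now 39
augment #5: 11→0→8→1→10 bottleneck 15, total now 54
augment #6: 11→4→0→8→1→10 bottleneck 9, total now 63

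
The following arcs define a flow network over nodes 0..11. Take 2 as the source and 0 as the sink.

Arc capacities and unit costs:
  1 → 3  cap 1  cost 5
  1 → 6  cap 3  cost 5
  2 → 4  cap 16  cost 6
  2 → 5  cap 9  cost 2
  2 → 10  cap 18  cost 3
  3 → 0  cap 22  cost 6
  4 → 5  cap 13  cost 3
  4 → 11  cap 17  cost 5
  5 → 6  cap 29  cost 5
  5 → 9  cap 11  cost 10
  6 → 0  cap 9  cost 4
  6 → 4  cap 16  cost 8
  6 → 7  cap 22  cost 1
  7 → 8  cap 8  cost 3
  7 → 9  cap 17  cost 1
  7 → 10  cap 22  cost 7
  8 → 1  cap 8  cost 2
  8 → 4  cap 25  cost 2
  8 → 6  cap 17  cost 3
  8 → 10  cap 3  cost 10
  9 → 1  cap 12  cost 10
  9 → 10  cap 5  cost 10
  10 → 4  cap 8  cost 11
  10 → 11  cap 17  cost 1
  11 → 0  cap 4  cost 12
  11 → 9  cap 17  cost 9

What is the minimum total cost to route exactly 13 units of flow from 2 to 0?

Minimum cost for 13 units: 163

shortest-cost path #1: 2→5→6→0 push 9 @ unit cost 11 (adds 99)
shortest-cost path #2: 2→10→11→0 push 4 @ unit cost 16 (adds 64)
total cost = 163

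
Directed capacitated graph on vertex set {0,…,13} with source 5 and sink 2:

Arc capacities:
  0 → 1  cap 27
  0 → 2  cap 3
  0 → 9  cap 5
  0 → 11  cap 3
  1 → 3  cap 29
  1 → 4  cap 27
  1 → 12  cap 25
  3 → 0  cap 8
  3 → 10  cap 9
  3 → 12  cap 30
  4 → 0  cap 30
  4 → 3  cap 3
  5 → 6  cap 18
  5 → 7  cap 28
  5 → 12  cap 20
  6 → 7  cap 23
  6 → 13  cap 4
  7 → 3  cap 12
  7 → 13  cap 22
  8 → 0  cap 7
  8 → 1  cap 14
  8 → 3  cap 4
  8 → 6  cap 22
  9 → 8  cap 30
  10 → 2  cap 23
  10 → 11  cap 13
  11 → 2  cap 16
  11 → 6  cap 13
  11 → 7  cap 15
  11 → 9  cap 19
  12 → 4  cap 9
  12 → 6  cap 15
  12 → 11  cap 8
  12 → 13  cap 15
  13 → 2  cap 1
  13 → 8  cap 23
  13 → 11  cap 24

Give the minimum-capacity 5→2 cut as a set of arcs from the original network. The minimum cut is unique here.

augment #1: 5→6→13→2 push 1
augment #2: 5→12→11→2 push 8
augment #3: 5→6→13→11→2 push 3
augment #4: 5→7→3→0→2 push 3
augment #5: 5→7→3→10→2 push 9
augment #6: 5→7→13→11→2 push 5
max flow = 29; residual-reachable set from 5 gives S-side
cut edges (S→T): {(0,2), (3,10), (11,2), (13,2)} total cap 29

Min-cut arcs: {(0,2), (3,10), (11,2), (13,2)} (total capacity 29)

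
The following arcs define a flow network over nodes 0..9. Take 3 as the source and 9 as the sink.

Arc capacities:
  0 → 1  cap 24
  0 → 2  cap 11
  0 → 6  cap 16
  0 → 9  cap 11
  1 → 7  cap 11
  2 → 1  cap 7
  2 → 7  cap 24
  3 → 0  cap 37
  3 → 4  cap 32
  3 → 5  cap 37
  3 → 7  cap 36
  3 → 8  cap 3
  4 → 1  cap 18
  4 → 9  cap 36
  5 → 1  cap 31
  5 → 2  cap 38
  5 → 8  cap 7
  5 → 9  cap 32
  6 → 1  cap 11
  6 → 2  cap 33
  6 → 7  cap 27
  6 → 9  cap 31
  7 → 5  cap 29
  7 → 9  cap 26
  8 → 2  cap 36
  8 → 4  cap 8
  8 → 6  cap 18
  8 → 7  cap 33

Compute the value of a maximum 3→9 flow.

augment #1: 3→0→9 bottleneck 11, total now 11
augment #2: 3→4→9 bottleneck 32, total now 43
augment #3: 3→5→9 bottleneck 32, total now 75
augment #4: 3→7→9 bottleneck 26, total now 101
augment #5: 3→0→6→9 bottleneck 16, total now 117
augment #6: 3→8→4→9 bottleneck 3, total now 120
augment #7: 3→5→8→4→9 bottleneck 1, total now 121
augment #8: 3→5→8→6→9 bottleneck 4, total now 125
augment #9: 3→7→5→8→6→9 bottleneck 2, total now 127

Maximum flow value: 127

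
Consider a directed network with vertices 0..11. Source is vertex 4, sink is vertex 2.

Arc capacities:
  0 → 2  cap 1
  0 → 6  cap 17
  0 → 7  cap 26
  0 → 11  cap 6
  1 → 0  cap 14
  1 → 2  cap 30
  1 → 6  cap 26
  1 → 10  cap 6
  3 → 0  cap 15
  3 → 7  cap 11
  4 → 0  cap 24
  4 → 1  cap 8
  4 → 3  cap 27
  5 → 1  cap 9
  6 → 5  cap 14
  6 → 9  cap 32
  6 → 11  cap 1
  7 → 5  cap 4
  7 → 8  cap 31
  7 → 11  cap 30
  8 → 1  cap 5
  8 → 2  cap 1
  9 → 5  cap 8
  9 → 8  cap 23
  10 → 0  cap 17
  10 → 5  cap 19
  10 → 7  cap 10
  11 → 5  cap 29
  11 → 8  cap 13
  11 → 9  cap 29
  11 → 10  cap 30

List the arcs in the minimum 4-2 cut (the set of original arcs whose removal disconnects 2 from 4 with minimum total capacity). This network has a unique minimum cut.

Min-cut arcs: {(0,2), (4,1), (5,1), (8,1), (8,2)} (total capacity 24)

augment #1: 4→0→2 push 1
augment #2: 4→1→2 push 8
augment #3: 4→0→7→8→2 push 1
augment #4: 4→0→6→5→1→2 push 9
augment #5: 4→0→7→8→1→2 push 5
max flow = 24; residual-reachable set from 4 gives S-side
cut edges (S→T): {(0,2), (4,1), (5,1), (8,1), (8,2)} total cap 24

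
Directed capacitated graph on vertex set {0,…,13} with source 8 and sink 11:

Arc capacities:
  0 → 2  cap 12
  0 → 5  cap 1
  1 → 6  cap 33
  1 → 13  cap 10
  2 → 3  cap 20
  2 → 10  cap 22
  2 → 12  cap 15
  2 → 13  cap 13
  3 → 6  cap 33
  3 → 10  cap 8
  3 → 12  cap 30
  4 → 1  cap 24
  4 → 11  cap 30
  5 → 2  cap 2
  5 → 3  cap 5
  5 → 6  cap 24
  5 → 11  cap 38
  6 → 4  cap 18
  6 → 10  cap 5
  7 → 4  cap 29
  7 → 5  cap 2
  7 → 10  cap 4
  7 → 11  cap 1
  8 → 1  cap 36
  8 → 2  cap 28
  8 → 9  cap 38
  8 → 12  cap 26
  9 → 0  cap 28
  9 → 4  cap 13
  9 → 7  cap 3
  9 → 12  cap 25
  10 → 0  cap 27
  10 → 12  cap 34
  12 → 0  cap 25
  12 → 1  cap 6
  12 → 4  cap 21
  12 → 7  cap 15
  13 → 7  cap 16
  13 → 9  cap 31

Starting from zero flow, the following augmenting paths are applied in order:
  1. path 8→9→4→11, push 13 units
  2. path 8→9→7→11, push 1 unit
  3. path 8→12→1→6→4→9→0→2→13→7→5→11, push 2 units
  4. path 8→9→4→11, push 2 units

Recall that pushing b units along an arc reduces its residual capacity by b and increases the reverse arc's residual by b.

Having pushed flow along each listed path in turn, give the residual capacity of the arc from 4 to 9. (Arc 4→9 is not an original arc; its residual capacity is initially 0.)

after path 1 (8→9→4→11, push 13): res(4,9)=13
after path 2 (8→9→7→11, push 1): res(4,9)=13
after path 3 (8→12→1→6→4→9→0→2→13→7→5→11, push 2): res(4,9)=11
after path 4 (8→9→4→11, push 2): res(4,9)=13

Residual capacity of (4,9): 13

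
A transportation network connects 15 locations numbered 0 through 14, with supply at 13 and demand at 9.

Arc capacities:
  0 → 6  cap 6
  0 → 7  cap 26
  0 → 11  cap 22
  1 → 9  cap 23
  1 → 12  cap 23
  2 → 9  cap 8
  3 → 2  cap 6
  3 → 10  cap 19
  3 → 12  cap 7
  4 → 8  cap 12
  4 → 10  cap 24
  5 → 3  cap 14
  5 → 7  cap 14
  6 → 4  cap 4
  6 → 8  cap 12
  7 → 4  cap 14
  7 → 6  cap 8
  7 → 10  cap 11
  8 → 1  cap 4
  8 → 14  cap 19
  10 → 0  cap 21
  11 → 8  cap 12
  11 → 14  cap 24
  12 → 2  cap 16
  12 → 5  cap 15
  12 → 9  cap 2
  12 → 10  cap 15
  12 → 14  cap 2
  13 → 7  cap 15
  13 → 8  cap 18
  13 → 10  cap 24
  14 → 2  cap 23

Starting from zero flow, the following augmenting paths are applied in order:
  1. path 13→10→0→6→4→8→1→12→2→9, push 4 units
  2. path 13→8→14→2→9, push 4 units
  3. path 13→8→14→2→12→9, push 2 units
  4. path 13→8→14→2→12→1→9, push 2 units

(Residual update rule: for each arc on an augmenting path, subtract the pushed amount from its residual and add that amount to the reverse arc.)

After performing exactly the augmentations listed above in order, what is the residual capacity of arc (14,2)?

after path 1 (13→10→0→6→4→8→1→12→2→9, push 4): res(14,2)=23
after path 2 (13→8→14→2→9, push 4): res(14,2)=19
after path 3 (13→8→14→2→12→9, push 2): res(14,2)=17
after path 4 (13→8→14→2→12→1→9, push 2): res(14,2)=15

Residual capacity of (14,2): 15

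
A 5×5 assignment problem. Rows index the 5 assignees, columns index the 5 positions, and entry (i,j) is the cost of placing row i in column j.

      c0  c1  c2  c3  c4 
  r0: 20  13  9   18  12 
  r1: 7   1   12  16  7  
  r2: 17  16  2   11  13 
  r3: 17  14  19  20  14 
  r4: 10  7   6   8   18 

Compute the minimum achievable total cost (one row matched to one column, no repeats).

optimal assignment: row0→col4 (cost 12), row1→col1 (cost 1), row2→col2 (cost 2), row3→col0 (cost 17), row4→col3 (cost 8)
total = 12 + 1 + 2 + 17 + 8 = 40

Minimum assignment cost: 40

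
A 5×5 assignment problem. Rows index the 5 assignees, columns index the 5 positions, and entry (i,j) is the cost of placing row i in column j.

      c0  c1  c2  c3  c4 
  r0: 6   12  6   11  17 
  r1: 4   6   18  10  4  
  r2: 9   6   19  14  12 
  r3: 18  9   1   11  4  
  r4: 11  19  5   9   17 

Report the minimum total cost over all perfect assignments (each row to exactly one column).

optimal assignment: row0→col0 (cost 6), row1→col4 (cost 4), row2→col1 (cost 6), row3→col2 (cost 1), row4→col3 (cost 9)
total = 6 + 4 + 6 + 1 + 9 = 26

Minimum assignment cost: 26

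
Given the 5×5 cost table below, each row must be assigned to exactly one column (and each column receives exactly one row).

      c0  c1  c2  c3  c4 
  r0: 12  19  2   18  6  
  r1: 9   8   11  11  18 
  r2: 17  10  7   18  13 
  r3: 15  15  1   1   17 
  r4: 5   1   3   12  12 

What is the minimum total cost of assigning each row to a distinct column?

optimal assignment: row0→col4 (cost 6), row1→col0 (cost 9), row2→col2 (cost 7), row3→col3 (cost 1), row4→col1 (cost 1)
total = 6 + 9 + 7 + 1 + 1 = 24

Minimum assignment cost: 24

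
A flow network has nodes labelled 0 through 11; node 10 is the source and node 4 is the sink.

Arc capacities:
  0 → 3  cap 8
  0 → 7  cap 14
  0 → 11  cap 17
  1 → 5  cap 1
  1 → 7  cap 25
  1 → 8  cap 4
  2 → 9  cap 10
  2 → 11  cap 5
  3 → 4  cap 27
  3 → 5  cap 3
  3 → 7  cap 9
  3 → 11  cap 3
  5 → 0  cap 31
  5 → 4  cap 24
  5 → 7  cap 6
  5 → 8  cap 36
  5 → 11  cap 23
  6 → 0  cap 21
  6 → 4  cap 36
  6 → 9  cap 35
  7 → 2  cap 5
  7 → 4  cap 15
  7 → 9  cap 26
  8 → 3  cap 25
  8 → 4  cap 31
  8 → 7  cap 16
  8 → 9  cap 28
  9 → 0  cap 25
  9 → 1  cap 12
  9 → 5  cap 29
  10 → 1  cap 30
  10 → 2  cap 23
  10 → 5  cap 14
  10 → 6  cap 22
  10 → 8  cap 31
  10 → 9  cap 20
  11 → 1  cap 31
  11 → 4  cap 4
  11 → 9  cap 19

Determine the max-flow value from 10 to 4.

Maximum flow value: 123

augment #1: 10→5→4 bottleneck 14, total now 14
augment #2: 10→6→4 bottleneck 22, total now 36
augment #3: 10→8→4 bottleneck 31, total now 67
augment #4: 10→1→5→4 bottleneck 1, total now 68
augment #5: 10→1→7→4 bottleneck 15, total now 83
augment #6: 10→2→11→4 bottleneck 4, total now 87
augment #7: 10→9→5→4 bottleneck 9, total now 96
augment #8: 10→1→8→3→4 bottleneck 4, total now 100
augment #9: 10→9→0→3→4 bottleneck 8, total now 108
augment #10: 10→9→5→8→3→4 bottleneck 3, total now 111
augment #11: 10→2→9→5→8→3→4 bottleneck 10, total now 121
augment #12: 10→1→7→9→5→8→3→4 bottleneck 2, total now 123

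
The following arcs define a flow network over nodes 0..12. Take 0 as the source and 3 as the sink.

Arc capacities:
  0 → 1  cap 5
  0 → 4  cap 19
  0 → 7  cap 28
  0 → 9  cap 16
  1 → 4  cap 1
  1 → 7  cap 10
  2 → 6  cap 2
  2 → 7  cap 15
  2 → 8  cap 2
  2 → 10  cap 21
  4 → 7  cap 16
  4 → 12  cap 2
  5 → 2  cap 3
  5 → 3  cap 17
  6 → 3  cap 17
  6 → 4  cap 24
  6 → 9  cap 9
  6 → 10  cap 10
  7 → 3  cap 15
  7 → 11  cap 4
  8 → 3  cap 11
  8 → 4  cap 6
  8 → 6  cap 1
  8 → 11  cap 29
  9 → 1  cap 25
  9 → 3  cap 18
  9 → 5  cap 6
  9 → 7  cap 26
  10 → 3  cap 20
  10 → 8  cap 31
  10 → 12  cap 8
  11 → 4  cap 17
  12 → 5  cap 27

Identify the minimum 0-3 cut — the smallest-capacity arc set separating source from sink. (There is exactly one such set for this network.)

augment #1: 0→7→3 push 15
augment #2: 0→9→3 push 16
augment #3: 0→4→12→5→3 push 2
max flow = 33; residual-reachable set from 0 gives S-side
cut edges (S→T): {(0,9), (4,12), (7,3)} total cap 33

Min-cut arcs: {(0,9), (4,12), (7,3)} (total capacity 33)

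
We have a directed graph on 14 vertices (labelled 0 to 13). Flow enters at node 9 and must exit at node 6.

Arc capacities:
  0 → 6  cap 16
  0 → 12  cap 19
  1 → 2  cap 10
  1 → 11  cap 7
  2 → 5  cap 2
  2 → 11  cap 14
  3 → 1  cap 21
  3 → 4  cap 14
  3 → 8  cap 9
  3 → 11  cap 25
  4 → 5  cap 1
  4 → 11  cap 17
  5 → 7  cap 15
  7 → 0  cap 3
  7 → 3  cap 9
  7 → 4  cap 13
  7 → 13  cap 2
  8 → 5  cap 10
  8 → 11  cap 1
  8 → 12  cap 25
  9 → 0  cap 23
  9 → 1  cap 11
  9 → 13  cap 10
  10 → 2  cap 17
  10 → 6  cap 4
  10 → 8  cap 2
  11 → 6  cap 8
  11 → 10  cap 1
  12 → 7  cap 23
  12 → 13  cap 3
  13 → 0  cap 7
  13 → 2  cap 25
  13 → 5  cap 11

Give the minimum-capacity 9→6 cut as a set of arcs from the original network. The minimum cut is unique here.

augment #1: 9→0→6 push 16
augment #2: 9→1→11→6 push 7
augment #3: 9→1→2→11→6 push 1
augment #4: 9→1→2→11→10→6 push 1
max flow = 25; residual-reachable set from 9 gives S-side
cut edges (S→T): {(0,6), (11,6), (11,10)} total cap 25

Min-cut arcs: {(0,6), (11,6), (11,10)} (total capacity 25)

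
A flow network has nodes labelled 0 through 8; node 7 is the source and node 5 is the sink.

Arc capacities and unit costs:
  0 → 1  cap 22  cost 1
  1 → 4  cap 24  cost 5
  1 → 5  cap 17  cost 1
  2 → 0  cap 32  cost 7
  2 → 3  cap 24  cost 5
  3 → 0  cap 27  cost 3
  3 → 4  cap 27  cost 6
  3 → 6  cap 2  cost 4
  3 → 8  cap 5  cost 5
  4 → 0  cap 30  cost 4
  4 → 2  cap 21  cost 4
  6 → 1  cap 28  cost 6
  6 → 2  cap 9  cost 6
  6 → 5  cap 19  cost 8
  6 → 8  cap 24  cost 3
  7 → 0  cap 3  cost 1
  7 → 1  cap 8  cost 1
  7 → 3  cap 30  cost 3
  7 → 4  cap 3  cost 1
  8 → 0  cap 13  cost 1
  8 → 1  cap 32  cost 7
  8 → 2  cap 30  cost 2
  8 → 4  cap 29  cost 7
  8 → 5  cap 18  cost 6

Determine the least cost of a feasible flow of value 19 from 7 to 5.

shortest-cost path #1: 7→1→5 push 8 @ unit cost 2 (adds 16)
shortest-cost path #2: 7→0→1→5 push 3 @ unit cost 3 (adds 9)
shortest-cost path #3: 7→4→0→1→5 push 3 @ unit cost 7 (adds 21)
shortest-cost path #4: 7→3→0→1→5 push 3 @ unit cost 8 (adds 24)
shortest-cost path #5: 7→3→8→5 push 2 @ unit cost 14 (adds 28)
total cost = 98

Minimum cost for 19 units: 98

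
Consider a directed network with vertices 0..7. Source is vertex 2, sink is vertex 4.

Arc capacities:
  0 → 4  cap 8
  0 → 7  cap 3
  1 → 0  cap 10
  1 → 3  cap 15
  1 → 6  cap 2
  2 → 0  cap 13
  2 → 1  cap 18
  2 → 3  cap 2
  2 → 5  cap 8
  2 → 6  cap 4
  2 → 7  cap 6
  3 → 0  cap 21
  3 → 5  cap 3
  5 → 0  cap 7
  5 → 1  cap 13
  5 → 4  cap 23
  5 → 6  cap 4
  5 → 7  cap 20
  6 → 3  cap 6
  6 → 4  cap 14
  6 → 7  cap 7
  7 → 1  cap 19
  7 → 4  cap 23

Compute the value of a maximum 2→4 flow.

augment #1: 2→0→4 bottleneck 8, total now 8
augment #2: 2→5→4 bottleneck 8, total now 16
augment #3: 2→6→4 bottleneck 4, total now 20
augment #4: 2→7→4 bottleneck 6, total now 26
augment #5: 2→0→7→4 bottleneck 3, total now 29
augment #6: 2→1→6→4 bottleneck 2, total now 31
augment #7: 2→3→5→4 bottleneck 2, total now 33
augment #8: 2→1→3→5→4 bottleneck 1, total now 34

Maximum flow value: 34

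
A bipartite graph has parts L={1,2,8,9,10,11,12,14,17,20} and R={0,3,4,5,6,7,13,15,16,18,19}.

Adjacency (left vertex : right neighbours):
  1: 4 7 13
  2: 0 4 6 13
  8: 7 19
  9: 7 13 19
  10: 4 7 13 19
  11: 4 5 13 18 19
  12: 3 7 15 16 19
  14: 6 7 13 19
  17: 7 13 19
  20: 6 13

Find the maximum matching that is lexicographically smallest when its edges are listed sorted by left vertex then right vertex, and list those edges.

Lex-smallest maximum matching: {(1,4), (2,0), (8,7), (9,13), (10,19), (11,5), (12,3), (14,6)}

|M| = 8 (so the lex-smallest maximum matching has 8 edges)
process left vertices in ascending order; for each, take the smallest-labelled available neighbour that still permits 8 edges overall, or leave it unmatched if none does
lex-smallest matching: {1-4, 2-0, 8-7, 9-13, 10-19, 11-5, 12-3, 14-6}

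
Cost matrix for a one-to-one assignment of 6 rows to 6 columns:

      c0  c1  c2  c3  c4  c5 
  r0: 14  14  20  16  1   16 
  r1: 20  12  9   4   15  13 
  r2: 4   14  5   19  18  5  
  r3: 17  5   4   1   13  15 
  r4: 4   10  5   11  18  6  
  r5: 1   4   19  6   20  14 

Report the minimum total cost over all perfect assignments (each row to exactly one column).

Minimum assignment cost: 21

optimal assignment: row0→col4 (cost 1), row1→col3 (cost 4), row2→col5 (cost 5), row3→col1 (cost 5), row4→col2 (cost 5), row5→col0 (cost 1)
total = 1 + 4 + 5 + 5 + 5 + 1 = 21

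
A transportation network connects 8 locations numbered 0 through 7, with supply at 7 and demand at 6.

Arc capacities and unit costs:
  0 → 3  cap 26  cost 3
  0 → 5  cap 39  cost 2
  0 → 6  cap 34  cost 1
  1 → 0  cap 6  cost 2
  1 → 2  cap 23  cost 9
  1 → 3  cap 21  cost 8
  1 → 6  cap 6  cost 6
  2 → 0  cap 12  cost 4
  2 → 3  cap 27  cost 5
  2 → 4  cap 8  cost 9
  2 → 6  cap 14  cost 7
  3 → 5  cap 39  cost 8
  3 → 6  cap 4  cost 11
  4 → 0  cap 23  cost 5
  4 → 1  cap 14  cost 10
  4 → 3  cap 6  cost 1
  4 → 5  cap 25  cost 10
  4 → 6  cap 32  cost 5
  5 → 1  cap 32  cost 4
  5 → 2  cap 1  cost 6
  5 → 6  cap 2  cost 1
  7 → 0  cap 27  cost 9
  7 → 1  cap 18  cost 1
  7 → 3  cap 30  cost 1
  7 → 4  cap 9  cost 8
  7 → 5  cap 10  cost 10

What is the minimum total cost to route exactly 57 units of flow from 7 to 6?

shortest-cost path #1: 7→1→0→6 push 6 @ unit cost 4 (adds 24)
shortest-cost path #2: 7→1→6 push 6 @ unit cost 7 (adds 42)
shortest-cost path #3: 7→0→6 push 27 @ unit cost 10 (adds 270)
shortest-cost path #4: 7→3→5→6 push 2 @ unit cost 10 (adds 20)
shortest-cost path #5: 7→3→6 push 4 @ unit cost 12 (adds 48)
shortest-cost path #6: 7→4→6 push 9 @ unit cost 13 (adds 117)
shortest-cost path #7: 7→1→2→0→6 push 1 @ unit cost 15 (adds 15)
shortest-cost path #8: 7→1→2→6 push 2 @ unit cost 17 (adds 34)
total cost = 570

Minimum cost for 57 units: 570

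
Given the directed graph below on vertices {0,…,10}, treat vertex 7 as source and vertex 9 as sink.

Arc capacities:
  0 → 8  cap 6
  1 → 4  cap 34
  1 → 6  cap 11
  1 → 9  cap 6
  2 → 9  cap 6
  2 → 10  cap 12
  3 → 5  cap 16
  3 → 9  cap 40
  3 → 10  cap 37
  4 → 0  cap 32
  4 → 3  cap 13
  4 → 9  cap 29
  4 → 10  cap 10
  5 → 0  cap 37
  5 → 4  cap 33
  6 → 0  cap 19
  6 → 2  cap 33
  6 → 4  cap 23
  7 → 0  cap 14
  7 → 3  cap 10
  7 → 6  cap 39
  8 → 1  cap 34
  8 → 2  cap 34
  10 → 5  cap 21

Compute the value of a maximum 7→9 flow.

Maximum flow value: 55

augment #1: 7→3→9 bottleneck 10, total now 10
augment #2: 7→6→2→9 bottleneck 6, total now 16
augment #3: 7→6→4→9 bottleneck 23, total now 39
augment #4: 7→0→8→1→9 bottleneck 6, total now 45
augment #5: 7→6→2→10→5→4→9 bottleneck 6, total now 51
augment #6: 7→6→2→10→5→4→3→9 bottleneck 4, total now 55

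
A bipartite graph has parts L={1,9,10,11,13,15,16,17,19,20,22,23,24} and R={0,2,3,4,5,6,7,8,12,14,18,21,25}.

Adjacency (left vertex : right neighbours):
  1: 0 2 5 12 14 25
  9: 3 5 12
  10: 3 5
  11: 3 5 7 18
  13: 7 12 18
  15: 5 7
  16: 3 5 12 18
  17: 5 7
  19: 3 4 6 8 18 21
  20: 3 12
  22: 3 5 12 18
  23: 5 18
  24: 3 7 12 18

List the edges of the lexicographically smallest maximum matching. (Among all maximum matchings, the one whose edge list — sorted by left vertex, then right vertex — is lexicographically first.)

|M| = 7 (so the lex-smallest maximum matching has 7 edges)
process left vertices in ascending order; for each, take the smallest-labelled available neighbour that still permits 7 edges overall, or leave it unmatched if none does
lex-smallest matching: {1-0, 9-3, 10-5, 11-7, 13-12, 16-18, 19-4}

Lex-smallest maximum matching: {(1,0), (9,3), (10,5), (11,7), (13,12), (16,18), (19,4)}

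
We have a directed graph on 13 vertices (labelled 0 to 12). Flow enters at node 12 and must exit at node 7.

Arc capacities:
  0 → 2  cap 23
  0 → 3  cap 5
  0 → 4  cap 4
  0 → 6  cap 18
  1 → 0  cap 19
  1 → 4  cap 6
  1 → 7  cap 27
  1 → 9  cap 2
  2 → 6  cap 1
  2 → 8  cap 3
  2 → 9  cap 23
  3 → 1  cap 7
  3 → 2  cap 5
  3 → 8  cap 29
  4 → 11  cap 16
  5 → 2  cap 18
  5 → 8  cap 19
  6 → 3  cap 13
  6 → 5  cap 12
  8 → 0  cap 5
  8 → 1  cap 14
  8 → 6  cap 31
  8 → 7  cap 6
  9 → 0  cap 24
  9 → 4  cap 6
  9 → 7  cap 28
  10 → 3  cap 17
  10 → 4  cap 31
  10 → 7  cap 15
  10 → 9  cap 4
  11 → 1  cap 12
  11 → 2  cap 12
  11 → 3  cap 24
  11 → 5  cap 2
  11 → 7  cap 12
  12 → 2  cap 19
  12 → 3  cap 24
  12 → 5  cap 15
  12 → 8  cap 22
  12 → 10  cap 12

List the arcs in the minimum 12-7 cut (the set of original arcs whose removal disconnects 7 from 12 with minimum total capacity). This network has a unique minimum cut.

Min-cut arcs: {(0,4), (2,9), (3,1), (8,1), (8,7), (12,10)} (total capacity 66)

augment #1: 12→8→7 push 6
augment #2: 12→10→7 push 12
augment #3: 12→2→9→7 push 19
augment #4: 12→3→1→7 push 7
augment #5: 12→8→1→7 push 14
augment #6: 12→3→2→9→7 push 4
augment #7: 12→8→0→4→11→7 push 2
augment #8: 12→3→8→0→4→11→7 push 2
max flow = 66; residual-reachable set from 12 gives S-side
cut edges (S→T): {(0,4), (2,9), (3,1), (8,1), (8,7), (12,10)} total cap 66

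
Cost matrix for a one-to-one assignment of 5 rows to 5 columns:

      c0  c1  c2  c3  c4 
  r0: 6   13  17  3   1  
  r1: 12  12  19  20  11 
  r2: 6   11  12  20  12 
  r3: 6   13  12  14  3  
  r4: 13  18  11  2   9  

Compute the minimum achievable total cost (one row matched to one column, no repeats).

one of 2 optimal assignments: row0→col4 (cost 1), row1→col1 (cost 12), row2→col0 (cost 6), row3→col2 (cost 12), row4→col3 (cost 2)
total = 1 + 12 + 6 + 12 + 2 = 33

Minimum assignment cost: 33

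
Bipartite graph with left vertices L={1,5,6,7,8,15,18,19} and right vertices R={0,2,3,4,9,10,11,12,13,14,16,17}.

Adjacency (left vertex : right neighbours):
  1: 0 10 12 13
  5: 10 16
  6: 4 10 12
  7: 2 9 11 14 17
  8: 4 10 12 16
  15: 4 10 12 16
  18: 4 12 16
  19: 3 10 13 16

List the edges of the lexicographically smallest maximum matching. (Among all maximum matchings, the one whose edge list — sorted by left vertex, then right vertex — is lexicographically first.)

|M| = 7 (so the lex-smallest maximum matching has 7 edges)
process left vertices in ascending order; for each, take the smallest-labelled available neighbour that still permits 7 edges overall, or leave it unmatched if none does
lex-smallest matching: {1-0, 5-10, 6-4, 7-2, 8-12, 15-16, 19-3}

Lex-smallest maximum matching: {(1,0), (5,10), (6,4), (7,2), (8,12), (15,16), (19,3)}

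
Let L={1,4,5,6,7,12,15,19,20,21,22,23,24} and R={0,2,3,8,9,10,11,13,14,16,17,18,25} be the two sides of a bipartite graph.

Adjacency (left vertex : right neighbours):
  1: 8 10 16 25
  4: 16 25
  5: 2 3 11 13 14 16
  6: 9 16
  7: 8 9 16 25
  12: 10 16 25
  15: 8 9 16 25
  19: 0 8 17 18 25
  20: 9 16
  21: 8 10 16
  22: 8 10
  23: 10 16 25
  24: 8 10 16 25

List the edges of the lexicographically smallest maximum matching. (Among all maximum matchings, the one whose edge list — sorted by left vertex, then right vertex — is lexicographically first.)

|M| = 7 (so the lex-smallest maximum matching has 7 edges)
process left vertices in ascending order; for each, take the smallest-labelled available neighbour that still permits 7 edges overall, or leave it unmatched if none does
lex-smallest matching: {1-8, 4-16, 5-2, 6-9, 7-25, 12-10, 19-0}

Lex-smallest maximum matching: {(1,8), (4,16), (5,2), (6,9), (7,25), (12,10), (19,0)}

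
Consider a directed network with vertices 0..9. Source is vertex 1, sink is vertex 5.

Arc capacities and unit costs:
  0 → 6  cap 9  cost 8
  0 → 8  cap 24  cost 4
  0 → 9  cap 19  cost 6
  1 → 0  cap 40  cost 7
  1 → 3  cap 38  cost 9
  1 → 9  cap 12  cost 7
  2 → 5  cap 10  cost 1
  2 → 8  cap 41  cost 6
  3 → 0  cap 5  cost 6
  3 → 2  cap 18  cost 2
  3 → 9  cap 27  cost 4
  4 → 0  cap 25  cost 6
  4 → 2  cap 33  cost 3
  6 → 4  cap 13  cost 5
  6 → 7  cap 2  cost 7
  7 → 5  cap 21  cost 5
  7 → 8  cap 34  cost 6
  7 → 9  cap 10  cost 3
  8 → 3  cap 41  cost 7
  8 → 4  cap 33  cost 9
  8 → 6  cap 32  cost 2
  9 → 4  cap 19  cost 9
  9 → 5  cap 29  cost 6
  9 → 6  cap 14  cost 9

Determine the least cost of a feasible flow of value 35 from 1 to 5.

Minimum cost for 35 units: 523

shortest-cost path #1: 1→3→2→5 push 10 @ unit cost 12 (adds 120)
shortest-cost path #2: 1→9→5 push 12 @ unit cost 13 (adds 156)
shortest-cost path #3: 1→3→9→5 push 13 @ unit cost 19 (adds 247)
total cost = 523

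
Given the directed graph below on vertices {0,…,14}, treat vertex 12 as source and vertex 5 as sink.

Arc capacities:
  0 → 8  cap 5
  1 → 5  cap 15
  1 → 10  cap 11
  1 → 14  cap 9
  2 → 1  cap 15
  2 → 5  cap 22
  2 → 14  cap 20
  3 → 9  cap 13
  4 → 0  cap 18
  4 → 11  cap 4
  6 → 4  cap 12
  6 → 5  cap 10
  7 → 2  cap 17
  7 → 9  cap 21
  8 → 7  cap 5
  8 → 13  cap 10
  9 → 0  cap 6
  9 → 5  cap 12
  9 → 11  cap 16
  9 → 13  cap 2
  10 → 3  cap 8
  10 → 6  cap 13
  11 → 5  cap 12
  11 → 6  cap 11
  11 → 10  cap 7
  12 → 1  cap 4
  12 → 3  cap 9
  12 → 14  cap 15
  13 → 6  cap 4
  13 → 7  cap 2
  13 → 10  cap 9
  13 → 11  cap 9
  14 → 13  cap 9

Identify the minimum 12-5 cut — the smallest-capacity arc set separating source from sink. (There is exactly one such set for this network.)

augment #1: 12→1→5 push 4
augment #2: 12→3→9→5 push 9
augment #3: 12→14→13→6→5 push 4
augment #4: 12→14→13→11→5 push 5
max flow = 22; residual-reachable set from 12 gives S-side
cut edges (S→T): {(12,1), (12,3), (14,13)} total cap 22

Min-cut arcs: {(12,1), (12,3), (14,13)} (total capacity 22)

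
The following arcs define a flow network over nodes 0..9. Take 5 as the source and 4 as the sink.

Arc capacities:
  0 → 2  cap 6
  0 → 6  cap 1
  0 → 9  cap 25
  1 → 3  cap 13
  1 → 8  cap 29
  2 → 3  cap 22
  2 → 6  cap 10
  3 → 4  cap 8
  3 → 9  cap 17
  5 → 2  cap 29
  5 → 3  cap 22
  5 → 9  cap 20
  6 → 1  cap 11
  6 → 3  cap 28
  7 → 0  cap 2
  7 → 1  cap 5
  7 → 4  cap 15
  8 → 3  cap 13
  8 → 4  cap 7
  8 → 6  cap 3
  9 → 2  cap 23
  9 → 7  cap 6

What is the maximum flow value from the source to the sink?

augment #1: 5→3→4 bottleneck 8, total now 8
augment #2: 5→9→7→4 bottleneck 6, total now 14
augment #3: 5→2→6→1→8→4 bottleneck 7, total now 21

Maximum flow value: 21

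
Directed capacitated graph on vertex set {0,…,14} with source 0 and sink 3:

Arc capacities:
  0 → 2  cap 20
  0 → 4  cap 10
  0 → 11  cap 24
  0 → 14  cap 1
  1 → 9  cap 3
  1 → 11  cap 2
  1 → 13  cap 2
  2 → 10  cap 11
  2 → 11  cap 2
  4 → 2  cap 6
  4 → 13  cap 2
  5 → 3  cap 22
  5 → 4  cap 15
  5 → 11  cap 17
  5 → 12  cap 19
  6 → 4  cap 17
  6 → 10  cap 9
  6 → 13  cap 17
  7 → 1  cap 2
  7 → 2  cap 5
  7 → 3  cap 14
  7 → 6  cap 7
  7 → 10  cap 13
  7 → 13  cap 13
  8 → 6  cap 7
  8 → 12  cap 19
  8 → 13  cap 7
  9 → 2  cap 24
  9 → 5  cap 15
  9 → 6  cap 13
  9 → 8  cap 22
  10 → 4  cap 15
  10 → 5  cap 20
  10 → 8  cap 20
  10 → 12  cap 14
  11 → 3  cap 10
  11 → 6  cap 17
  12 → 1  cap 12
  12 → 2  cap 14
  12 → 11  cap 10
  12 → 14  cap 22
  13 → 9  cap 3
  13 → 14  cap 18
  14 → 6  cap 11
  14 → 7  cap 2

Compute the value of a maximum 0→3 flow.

Maximum flow value: 34

augment #1: 0→11→3 bottleneck 10, total now 10
augment #2: 0→14→7→3 bottleneck 1, total now 11
augment #3: 0→2→10→5→3 bottleneck 11, total now 22
augment #4: 0→4→13→9→5→3 bottleneck 2, total now 24
augment #5: 0→11→6→10→5→3 bottleneck 9, total now 33
augment #6: 0→11→6→13→14→7→3 bottleneck 1, total now 34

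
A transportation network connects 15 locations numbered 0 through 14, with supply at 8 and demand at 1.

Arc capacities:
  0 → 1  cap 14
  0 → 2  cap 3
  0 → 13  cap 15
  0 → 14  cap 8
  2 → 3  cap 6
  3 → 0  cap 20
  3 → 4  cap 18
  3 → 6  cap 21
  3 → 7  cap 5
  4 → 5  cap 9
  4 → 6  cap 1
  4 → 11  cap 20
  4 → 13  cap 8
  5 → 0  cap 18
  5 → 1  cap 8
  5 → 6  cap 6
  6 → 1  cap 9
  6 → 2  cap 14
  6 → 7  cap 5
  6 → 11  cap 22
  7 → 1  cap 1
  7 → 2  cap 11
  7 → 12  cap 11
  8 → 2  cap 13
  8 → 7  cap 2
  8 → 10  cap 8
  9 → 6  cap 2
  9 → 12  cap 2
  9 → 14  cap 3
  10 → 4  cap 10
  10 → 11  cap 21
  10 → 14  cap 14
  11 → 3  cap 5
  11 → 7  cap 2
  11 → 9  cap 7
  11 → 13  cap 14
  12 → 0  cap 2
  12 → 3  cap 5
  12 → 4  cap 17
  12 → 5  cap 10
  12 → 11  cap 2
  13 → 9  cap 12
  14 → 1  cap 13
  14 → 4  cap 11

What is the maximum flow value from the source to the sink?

augment #1: 8→7→1 bottleneck 1, total now 1
augment #2: 8→10→14→1 bottleneck 8, total now 9
augment #3: 8→2→3→0→1 bottleneck 6, total now 15
augment #4: 8→7→12→0→1 bottleneck 1, total now 16

Maximum flow value: 16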